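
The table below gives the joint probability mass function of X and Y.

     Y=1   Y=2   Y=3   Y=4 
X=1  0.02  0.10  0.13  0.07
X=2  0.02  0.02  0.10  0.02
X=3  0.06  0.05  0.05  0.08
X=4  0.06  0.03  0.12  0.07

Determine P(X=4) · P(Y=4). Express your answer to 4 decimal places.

0.0672

P(X=4) = 0.06 + 0.03 + 0.12 + 0.07 = 0.28.
P(Y=4) = 0.07 + 0.02 + 0.08 + 0.07 = 0.24.
Product: 0.28 × 0.24 = 0.0672.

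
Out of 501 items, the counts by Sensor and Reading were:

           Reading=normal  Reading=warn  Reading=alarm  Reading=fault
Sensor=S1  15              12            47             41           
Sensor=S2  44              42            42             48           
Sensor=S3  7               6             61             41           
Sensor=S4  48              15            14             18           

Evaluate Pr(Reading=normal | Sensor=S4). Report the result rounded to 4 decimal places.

Total with Sensor=S4: 48 + 15 + 14 + 18 = 95.
P(Reading=normal | Sensor=S4) = 48/95 = 0.5053.

0.5053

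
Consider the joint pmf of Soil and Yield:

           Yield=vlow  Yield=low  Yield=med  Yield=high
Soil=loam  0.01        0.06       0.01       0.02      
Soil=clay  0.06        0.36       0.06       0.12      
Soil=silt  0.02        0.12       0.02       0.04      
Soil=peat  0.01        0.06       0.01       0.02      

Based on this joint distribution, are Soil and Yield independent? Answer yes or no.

Every cell satisfies P(Soil,Yield) = P(Soil)·P(Yield). For instance P(Soil=loam) = 0.10, P(Yield=vlow) = 0.10, and 0.10×0.10 = 0.01 matches the joint entry. So Soil and Yield are independent.

yes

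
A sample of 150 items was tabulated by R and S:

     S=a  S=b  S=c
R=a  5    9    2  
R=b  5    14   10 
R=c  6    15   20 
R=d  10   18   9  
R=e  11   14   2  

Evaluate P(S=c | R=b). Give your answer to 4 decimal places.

Total with R=b: 5 + 14 + 10 = 29.
P(S=c | R=b) = 10/29 = 0.3448.

0.3448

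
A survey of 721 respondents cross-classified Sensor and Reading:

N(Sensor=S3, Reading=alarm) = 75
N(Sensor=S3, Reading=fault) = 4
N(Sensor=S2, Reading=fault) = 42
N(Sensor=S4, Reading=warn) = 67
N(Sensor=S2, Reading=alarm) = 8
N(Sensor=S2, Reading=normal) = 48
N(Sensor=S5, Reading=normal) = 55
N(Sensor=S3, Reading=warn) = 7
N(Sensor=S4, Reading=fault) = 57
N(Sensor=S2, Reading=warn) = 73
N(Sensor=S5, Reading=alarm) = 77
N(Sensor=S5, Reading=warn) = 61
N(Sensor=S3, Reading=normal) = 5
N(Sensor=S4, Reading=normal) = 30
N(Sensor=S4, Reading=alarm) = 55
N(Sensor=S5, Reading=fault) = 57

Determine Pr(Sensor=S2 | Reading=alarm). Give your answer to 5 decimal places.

0.03721

Total with Reading=alarm: 8 + 75 + 55 + 77 = 215.
P(Sensor=S2 | Reading=alarm) = 8/215 = 0.03721.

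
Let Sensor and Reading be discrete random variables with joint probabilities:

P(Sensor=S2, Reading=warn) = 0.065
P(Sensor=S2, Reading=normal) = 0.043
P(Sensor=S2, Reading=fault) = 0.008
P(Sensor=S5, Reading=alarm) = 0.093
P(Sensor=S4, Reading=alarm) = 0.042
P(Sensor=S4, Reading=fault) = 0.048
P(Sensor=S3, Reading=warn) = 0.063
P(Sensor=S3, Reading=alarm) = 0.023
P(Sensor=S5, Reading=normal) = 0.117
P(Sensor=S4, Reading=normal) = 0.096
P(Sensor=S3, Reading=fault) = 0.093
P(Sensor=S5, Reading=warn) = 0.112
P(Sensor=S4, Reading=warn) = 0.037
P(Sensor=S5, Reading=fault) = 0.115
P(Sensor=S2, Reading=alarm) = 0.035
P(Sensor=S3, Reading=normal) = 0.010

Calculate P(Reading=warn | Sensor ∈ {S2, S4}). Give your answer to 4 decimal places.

0.2727

P(Sensor=S2) = 0.043 + 0.065 + 0.035 + 0.008 = 0.151.
P(Sensor=S4) = 0.096 + 0.037 + 0.042 + 0.048 = 0.223.
P(Sensor ∈ {S2, S4}) = 0.151 + 0.223 = 0.374; P(Reading=warn, Sensor ∈ {S2, S4}) = 0.065 + 0.037 = 0.102.
P(Reading=warn | Sensor ∈ {S2, S4}) = 0.102/0.374 = 0.2727.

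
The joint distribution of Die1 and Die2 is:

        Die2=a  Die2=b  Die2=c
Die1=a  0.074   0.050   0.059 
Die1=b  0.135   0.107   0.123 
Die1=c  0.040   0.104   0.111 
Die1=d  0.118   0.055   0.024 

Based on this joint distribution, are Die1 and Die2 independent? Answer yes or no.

no

P(Die1=c) = 0.255 and P(Die2=a) = 0.367, so their product is 0.09359, but P(Die1=c, Die2=a) = 0.040. Since these differ, Die1 and Die2 are not independent.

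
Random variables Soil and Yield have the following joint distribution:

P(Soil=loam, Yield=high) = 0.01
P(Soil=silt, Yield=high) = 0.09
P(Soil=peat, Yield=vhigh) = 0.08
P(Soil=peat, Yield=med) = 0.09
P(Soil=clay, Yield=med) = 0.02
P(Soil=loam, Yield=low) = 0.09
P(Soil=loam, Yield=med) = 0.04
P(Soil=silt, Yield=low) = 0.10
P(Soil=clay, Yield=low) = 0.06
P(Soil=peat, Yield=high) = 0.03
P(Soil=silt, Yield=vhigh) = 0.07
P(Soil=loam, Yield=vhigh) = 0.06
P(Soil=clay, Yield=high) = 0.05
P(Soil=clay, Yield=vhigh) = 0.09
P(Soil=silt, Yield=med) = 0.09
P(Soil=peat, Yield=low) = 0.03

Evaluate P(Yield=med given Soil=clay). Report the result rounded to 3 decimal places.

0.091

P(Soil=clay) = 0.06 + 0.02 + 0.05 + 0.09 = 0.22.
P(Yield=med | Soil=clay) = 0.02/0.22 = 0.091.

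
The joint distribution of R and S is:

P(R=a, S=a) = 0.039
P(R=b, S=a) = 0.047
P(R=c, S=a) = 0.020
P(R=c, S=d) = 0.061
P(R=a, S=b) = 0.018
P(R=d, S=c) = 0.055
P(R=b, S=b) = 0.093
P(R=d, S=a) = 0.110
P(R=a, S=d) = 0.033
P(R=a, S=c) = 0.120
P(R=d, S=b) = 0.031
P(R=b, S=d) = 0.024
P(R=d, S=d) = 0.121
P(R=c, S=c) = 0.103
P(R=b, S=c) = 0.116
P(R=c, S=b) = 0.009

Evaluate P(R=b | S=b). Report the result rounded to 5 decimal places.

0.61589

P(S=b) = 0.018 + 0.093 + 0.009 + 0.031 = 0.151.
P(R=b | S=b) = 0.093/0.151 = 0.61589.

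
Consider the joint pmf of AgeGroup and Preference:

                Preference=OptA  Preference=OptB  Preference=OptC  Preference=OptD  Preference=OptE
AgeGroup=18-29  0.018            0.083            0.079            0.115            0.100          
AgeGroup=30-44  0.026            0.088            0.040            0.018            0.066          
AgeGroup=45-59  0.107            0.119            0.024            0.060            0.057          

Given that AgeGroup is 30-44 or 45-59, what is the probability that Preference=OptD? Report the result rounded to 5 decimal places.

0.12893

P(AgeGroup=30-44) = 0.026 + 0.088 + 0.040 + 0.018 + 0.066 = 0.238.
P(AgeGroup=45-59) = 0.107 + 0.119 + 0.024 + 0.060 + 0.057 = 0.367.
P(AgeGroup ∈ {30-44, 45-59}) = 0.238 + 0.367 = 0.605; P(Preference=OptD, AgeGroup ∈ {30-44, 45-59}) = 0.018 + 0.060 = 0.078.
P(Preference=OptD | AgeGroup ∈ {30-44, 45-59}) = 0.078/0.605 = 0.12893.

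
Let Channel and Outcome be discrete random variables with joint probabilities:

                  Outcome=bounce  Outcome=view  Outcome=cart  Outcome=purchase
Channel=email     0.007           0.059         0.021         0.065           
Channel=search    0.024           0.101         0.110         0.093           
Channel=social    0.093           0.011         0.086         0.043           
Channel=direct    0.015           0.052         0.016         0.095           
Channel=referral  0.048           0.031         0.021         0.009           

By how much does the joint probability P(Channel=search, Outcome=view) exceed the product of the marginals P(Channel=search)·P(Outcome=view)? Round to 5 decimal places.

0.01769

P(Channel=search) = 0.024 + 0.101 + 0.110 + 0.093 = 0.328.
P(Outcome=view) = 0.059 + 0.101 + 0.011 + 0.052 + 0.031 = 0.254.
P(Channel=search, Outcome=view) − P(Channel=search)P(Outcome=view) = 0.101 − 0.328×0.254 = 0.01769.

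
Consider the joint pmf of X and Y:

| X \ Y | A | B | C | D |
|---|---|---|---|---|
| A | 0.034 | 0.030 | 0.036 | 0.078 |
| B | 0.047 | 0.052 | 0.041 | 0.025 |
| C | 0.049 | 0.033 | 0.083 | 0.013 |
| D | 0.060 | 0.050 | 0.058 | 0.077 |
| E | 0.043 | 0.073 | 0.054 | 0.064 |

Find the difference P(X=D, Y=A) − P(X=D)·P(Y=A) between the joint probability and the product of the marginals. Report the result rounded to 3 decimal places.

P(X=D) = 0.060 + 0.050 + 0.058 + 0.077 = 0.245.
P(Y=A) = 0.034 + 0.047 + 0.049 + 0.060 + 0.043 = 0.233.
P(X=D, Y=A) − P(X=D)P(Y=A) = 0.060 − 0.245×0.233 = 0.003.

0.003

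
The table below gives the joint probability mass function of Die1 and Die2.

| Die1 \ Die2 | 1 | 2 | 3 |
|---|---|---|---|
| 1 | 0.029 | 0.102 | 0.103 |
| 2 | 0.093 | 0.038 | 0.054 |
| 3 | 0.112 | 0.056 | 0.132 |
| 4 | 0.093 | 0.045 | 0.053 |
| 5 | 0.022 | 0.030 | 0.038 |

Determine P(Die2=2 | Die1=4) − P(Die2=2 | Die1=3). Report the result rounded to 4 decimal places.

P(Die1=4) = 0.093 + 0.045 + 0.053 = 0.191; P(Die2=2 | Die1=4) = 0.045/0.191 = 0.23560.
P(Die1=3) = 0.112 + 0.056 + 0.132 = 0.300; P(Die2=2 | Die1=3) = 0.056/0.300 = 0.18667.
Difference = 0.0489.

0.0489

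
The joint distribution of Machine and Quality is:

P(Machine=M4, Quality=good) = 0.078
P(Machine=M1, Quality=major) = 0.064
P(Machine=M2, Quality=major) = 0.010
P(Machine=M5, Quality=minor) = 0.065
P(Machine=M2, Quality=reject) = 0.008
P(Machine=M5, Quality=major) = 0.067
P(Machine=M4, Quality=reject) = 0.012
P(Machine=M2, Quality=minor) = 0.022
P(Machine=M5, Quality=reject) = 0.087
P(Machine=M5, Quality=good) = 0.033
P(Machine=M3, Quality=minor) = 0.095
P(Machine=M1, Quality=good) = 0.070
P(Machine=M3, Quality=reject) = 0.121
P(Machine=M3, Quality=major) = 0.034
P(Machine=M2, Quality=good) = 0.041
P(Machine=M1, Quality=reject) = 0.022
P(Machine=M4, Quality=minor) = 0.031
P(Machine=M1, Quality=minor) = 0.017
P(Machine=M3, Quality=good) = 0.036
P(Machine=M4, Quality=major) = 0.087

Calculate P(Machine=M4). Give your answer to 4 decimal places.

0.2080

P(Machine=M4) = 0.078 + 0.031 + 0.087 + 0.012 = 0.208.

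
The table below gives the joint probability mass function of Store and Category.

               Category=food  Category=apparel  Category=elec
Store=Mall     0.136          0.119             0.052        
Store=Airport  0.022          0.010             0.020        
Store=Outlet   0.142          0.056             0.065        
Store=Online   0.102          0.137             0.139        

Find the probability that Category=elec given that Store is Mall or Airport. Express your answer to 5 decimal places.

0.20056

P(Store=Mall) = 0.136 + 0.119 + 0.052 = 0.307.
P(Store=Airport) = 0.022 + 0.010 + 0.020 = 0.052.
P(Store ∈ {Mall, Airport}) = 0.307 + 0.052 = 0.359; P(Category=elec, Store ∈ {Mall, Airport}) = 0.052 + 0.020 = 0.072.
P(Category=elec | Store ∈ {Mall, Airport}) = 0.072/0.359 = 0.20056.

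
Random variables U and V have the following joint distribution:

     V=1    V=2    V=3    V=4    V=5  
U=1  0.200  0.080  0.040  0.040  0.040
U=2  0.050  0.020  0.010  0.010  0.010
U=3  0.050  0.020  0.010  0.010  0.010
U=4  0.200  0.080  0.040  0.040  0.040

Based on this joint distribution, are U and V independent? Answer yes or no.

yes

Every cell satisfies P(U,V) = P(U)·P(V). For instance P(U=3) = 0.100, P(V=1) = 0.500, and 0.100×0.500 = 0.050 matches the joint entry. So U and V are independent.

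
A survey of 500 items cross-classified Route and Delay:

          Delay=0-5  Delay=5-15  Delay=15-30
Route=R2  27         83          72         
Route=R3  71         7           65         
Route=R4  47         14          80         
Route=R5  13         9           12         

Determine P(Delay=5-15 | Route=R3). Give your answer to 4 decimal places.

0.0490

Total with Route=R3: 71 + 7 + 65 = 143.
P(Delay=5-15 | Route=R3) = 7/143 = 0.0490.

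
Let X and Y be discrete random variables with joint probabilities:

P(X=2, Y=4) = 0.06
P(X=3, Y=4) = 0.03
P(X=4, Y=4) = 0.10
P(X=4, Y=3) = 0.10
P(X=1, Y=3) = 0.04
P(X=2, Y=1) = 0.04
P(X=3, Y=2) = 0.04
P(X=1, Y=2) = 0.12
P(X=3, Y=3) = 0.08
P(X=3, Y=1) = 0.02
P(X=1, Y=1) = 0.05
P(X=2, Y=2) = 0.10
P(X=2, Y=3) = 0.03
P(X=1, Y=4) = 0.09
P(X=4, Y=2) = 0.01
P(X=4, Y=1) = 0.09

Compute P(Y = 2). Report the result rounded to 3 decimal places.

P(Y=2) = 0.12 + 0.10 + 0.04 + 0.01 = 0.27.

0.270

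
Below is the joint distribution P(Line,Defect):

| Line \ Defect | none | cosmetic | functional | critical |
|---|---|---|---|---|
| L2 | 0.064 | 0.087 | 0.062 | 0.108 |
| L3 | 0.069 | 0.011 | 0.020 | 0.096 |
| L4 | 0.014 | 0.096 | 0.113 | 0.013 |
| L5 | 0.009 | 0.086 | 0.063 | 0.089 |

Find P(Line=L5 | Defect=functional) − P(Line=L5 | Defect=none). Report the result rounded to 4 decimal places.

P(Defect=functional) = 0.062 + 0.020 + 0.113 + 0.063 = 0.258; P(Line=L5 | Defect=functional) = 0.063/0.258 = 0.24419.
P(Defect=none) = 0.064 + 0.069 + 0.014 + 0.009 = 0.156; P(Line=L5 | Defect=none) = 0.009/0.156 = 0.05769.
Difference = 0.1865.

0.1865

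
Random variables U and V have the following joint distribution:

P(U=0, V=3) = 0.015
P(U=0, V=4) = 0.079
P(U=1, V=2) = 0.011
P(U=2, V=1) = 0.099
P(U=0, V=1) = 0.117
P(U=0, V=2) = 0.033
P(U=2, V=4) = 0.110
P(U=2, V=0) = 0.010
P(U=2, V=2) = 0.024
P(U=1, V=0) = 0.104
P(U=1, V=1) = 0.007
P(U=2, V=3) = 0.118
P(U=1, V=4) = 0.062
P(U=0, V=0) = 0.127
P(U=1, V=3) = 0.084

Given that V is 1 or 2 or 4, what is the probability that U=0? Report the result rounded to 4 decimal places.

P(V=1) = 0.117 + 0.007 + 0.099 = 0.223.
P(V=2) = 0.033 + 0.011 + 0.024 = 0.068.
P(V=4) = 0.079 + 0.062 + 0.110 = 0.251.
P(V ∈ {1, 2, 4}) = 0.223 + 0.068 + 0.251 = 0.542; P(U=0, V ∈ {1, 2, 4}) = 0.117 + 0.033 + 0.079 = 0.229.
P(U=0 | V ∈ {1, 2, 4}) = 0.229/0.542 = 0.4225.

0.4225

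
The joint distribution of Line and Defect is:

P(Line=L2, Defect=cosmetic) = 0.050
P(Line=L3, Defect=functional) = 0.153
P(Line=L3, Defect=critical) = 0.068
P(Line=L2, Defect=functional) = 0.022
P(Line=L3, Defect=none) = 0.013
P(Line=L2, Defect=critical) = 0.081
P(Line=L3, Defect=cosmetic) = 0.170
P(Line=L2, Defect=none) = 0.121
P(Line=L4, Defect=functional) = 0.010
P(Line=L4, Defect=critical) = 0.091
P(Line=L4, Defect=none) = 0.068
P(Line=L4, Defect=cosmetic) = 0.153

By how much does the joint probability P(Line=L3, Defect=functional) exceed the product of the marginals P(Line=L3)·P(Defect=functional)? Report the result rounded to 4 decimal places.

P(Line=L3) = 0.013 + 0.170 + 0.153 + 0.068 = 0.404.
P(Defect=functional) = 0.022 + 0.153 + 0.010 = 0.185.
P(Line=L3, Defect=functional) − P(Line=L3)P(Defect=functional) = 0.153 − 0.404×0.185 = 0.0783.

0.0783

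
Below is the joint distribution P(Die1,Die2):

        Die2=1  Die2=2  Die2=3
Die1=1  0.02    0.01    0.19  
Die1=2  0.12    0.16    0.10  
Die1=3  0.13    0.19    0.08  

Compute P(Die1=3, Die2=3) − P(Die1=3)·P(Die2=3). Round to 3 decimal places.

P(Die1=3) = 0.13 + 0.19 + 0.08 = 0.40.
P(Die2=3) = 0.19 + 0.10 + 0.08 = 0.37.
P(Die1=3, Die2=3) − P(Die1=3)P(Die2=3) = 0.08 − 0.40×0.37 = -0.068.

-0.068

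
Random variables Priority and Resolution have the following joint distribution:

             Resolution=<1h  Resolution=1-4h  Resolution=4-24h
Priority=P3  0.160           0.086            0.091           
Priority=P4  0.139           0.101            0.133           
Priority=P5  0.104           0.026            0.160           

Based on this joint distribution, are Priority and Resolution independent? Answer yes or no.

P(Priority=P5) = 0.290 and P(Resolution=4-24h) = 0.384, so their product is 0.11136, but P(Priority=P5, Resolution=4-24h) = 0.160. Since these differ, Priority and Resolution are not independent.

no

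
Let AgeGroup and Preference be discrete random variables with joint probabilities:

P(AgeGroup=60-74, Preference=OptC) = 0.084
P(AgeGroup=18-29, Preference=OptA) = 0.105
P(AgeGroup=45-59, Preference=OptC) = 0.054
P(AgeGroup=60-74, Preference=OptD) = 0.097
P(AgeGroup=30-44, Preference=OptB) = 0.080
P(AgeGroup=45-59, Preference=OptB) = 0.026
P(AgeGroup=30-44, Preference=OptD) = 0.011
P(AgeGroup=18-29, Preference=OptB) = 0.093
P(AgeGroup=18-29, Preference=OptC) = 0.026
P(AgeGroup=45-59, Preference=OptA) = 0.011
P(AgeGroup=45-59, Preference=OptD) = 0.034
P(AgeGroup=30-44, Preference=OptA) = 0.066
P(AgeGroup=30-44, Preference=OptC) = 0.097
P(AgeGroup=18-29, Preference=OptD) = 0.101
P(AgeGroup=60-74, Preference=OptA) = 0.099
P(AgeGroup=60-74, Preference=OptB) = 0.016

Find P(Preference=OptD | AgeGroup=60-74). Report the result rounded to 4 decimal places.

0.3277

P(AgeGroup=60-74) = 0.099 + 0.016 + 0.084 + 0.097 = 0.296.
P(Preference=OptD | AgeGroup=60-74) = 0.097/0.296 = 0.3277.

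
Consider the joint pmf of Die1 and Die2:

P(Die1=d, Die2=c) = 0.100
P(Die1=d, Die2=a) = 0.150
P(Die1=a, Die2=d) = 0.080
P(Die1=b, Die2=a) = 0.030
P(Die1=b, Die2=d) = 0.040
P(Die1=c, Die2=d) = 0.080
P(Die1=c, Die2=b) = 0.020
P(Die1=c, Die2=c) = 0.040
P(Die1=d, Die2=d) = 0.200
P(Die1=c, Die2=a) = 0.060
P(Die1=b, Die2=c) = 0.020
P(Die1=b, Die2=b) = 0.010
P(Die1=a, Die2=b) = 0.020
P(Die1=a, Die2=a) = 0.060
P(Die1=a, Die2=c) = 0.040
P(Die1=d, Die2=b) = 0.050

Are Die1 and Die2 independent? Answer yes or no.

Every cell satisfies P(Die1,Die2) = P(Die1)·P(Die2). For instance P(Die1=d) = 0.500, P(Die2=d) = 0.400, and 0.500×0.400 = 0.200 matches the joint entry. So Die1 and Die2 are independent.

yes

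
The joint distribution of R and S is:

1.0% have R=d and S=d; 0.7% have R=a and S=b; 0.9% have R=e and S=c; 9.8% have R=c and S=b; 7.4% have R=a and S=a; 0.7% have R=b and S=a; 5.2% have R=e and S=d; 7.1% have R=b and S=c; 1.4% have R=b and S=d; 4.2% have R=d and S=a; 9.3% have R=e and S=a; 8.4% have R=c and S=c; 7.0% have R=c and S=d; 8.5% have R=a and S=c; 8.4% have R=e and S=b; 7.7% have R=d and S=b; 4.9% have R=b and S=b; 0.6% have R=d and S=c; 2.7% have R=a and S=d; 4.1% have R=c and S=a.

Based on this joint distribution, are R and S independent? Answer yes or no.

P(R=a) = 0.193 and P(S=b) = 0.315, so their product is 0.06080, but P(R=a, S=b) = 0.007. Since these differ, R and S are not independent.

no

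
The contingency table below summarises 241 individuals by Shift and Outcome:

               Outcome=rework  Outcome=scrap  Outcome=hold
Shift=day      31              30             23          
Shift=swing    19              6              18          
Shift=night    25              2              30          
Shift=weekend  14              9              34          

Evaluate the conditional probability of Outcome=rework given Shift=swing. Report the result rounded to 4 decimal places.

0.4419

Total with Shift=swing: 19 + 6 + 18 = 43.
P(Outcome=rework | Shift=swing) = 19/43 = 0.4419.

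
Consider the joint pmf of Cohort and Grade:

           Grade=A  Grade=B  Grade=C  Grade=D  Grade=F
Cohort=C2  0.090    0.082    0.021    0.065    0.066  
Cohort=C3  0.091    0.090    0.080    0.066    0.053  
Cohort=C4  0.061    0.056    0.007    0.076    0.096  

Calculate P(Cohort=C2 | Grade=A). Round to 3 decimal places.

P(Grade=A) = 0.090 + 0.091 + 0.061 = 0.242.
P(Cohort=C2 | Grade=A) = 0.090/0.242 = 0.372.

0.372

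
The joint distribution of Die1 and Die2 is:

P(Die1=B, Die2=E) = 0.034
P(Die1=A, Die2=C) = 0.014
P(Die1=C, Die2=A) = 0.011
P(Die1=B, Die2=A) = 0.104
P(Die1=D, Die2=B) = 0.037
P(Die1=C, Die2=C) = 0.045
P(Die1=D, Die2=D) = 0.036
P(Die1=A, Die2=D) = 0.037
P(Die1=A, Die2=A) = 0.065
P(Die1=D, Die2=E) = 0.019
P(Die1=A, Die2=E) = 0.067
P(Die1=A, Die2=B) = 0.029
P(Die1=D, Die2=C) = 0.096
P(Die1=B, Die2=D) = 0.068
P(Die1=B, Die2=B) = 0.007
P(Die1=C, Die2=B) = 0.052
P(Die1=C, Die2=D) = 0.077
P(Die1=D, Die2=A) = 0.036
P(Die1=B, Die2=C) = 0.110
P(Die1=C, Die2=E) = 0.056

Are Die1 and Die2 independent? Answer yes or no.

no

P(Die1=A) = 0.212 and P(Die2=C) = 0.265, so their product is 0.05618, but P(Die1=A, Die2=C) = 0.014. Since these differ, Die1 and Die2 are not independent.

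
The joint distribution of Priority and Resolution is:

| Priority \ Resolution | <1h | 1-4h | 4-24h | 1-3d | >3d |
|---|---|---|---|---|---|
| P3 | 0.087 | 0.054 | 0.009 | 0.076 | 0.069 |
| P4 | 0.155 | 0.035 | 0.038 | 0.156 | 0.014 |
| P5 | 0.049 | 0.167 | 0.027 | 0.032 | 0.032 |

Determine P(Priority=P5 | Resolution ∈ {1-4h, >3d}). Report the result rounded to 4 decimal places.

P(Resolution=1-4h) = 0.054 + 0.035 + 0.167 = 0.256.
P(Resolution=>3d) = 0.069 + 0.014 + 0.032 = 0.115.
P(Resolution ∈ {1-4h, >3d}) = 0.256 + 0.115 = 0.371; P(Priority=P5, Resolution ∈ {1-4h, >3d}) = 0.167 + 0.032 = 0.199.
P(Priority=P5 | Resolution ∈ {1-4h, >3d}) = 0.199/0.371 = 0.5364.

0.5364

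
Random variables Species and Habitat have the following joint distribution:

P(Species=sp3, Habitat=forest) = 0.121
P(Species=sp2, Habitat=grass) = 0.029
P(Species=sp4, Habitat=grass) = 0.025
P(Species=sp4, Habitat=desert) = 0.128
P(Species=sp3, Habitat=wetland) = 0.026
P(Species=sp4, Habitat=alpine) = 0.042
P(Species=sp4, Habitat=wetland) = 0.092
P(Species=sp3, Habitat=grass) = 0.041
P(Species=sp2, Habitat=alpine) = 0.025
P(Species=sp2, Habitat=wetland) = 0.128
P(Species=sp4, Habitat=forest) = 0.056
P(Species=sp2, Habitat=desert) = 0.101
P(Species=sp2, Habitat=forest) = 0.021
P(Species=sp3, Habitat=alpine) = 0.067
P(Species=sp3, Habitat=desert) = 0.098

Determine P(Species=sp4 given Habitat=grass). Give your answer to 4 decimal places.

P(Habitat=grass) = 0.029 + 0.041 + 0.025 = 0.095.
P(Species=sp4 | Habitat=grass) = 0.025/0.095 = 0.2632.

0.2632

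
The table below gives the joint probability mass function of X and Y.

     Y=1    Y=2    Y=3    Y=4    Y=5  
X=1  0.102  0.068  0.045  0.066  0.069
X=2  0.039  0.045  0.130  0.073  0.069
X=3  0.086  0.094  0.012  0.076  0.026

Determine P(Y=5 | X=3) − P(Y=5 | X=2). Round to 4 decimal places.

P(X=3) = 0.086 + 0.094 + 0.012 + 0.076 + 0.026 = 0.294; P(Y=5 | X=3) = 0.026/0.294 = 0.08844.
P(X=2) = 0.039 + 0.045 + 0.130 + 0.073 + 0.069 = 0.356; P(Y=5 | X=2) = 0.069/0.356 = 0.19382.
Difference = -0.1054.

-0.1054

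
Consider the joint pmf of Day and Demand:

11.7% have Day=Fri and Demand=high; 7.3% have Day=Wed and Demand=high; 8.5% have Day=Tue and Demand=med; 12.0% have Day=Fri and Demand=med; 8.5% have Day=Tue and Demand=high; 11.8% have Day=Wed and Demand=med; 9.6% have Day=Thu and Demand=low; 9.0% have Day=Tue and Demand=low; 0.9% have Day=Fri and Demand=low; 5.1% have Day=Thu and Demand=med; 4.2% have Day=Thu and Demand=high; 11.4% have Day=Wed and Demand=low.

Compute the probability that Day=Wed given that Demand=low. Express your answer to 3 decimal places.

P(Demand=low) = 0.090 + 0.114 + 0.096 + 0.009 = 0.309.
P(Day=Wed | Demand=low) = 0.114/0.309 = 0.369.

0.369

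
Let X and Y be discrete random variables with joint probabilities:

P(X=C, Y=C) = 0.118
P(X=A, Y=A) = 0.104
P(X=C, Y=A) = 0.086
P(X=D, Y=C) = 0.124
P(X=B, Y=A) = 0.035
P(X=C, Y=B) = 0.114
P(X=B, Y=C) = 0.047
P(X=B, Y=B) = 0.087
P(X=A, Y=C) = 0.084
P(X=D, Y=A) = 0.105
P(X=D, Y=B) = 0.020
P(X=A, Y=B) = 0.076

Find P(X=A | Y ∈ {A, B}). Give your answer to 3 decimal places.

P(Y=A) = 0.104 + 0.035 + 0.086 + 0.105 = 0.330.
P(Y=B) = 0.076 + 0.087 + 0.114 + 0.020 = 0.297.
P(Y ∈ {A, B}) = 0.330 + 0.297 = 0.627; P(X=A, Y ∈ {A, B}) = 0.104 + 0.076 = 0.180.
P(X=A | Y ∈ {A, B}) = 0.180/0.627 = 0.287.

0.287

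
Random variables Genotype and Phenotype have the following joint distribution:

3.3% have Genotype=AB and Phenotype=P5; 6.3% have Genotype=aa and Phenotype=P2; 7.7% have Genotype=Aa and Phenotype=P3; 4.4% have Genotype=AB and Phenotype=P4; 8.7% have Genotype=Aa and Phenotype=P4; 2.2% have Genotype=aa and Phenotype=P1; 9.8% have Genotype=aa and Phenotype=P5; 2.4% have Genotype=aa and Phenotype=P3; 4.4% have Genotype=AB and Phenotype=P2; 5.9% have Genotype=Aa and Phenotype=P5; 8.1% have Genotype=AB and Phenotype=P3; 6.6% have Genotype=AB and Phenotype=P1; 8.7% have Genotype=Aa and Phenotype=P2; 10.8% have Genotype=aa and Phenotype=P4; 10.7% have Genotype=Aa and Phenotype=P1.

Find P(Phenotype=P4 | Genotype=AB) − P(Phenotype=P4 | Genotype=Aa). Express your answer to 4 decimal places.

P(Genotype=AB) = 0.066 + 0.044 + 0.081 + 0.044 + 0.033 = 0.268; P(Phenotype=P4 | Genotype=AB) = 0.044/0.268 = 0.16418.
P(Genotype=Aa) = 0.107 + 0.087 + 0.077 + 0.087 + 0.059 = 0.417; P(Phenotype=P4 | Genotype=Aa) = 0.087/0.417 = 0.20863.
Difference = -0.0445.

-0.0445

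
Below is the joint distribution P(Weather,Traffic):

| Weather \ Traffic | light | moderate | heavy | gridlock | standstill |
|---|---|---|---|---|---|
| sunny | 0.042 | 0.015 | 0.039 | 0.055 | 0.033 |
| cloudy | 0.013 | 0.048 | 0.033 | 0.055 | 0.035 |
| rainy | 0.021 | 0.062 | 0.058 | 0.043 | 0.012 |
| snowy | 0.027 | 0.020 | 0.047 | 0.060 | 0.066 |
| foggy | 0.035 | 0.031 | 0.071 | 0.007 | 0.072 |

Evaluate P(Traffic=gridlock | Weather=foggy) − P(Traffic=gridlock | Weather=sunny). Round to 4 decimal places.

P(Weather=foggy) = 0.035 + 0.031 + 0.071 + 0.007 + 0.072 = 0.216; P(Traffic=gridlock | Weather=foggy) = 0.007/0.216 = 0.03241.
P(Weather=sunny) = 0.042 + 0.015 + 0.039 + 0.055 + 0.033 = 0.184; P(Traffic=gridlock | Weather=sunny) = 0.055/0.184 = 0.29891.
Difference = -0.2665.

-0.2665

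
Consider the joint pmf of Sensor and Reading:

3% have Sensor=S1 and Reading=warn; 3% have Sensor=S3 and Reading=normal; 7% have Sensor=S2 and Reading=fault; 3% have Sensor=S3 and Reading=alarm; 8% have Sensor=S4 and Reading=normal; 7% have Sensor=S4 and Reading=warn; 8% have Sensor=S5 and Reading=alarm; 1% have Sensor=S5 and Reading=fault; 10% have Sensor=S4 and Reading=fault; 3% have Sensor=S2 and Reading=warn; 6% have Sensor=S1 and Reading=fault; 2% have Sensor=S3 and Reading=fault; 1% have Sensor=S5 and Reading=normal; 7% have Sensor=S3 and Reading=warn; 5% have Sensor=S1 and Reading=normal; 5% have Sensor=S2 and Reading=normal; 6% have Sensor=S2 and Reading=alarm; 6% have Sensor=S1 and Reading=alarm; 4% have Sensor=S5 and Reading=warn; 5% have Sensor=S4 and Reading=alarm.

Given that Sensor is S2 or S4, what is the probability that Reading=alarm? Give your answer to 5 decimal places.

0.21569

P(Sensor=S2) = 0.05 + 0.03 + 0.06 + 0.07 = 0.21.
P(Sensor=S4) = 0.08 + 0.07 + 0.05 + 0.10 = 0.30.
P(Sensor ∈ {S2, S4}) = 0.21 + 0.30 = 0.51; P(Reading=alarm, Sensor ∈ {S2, S4}) = 0.06 + 0.05 = 0.11.
P(Reading=alarm | Sensor ∈ {S2, S4}) = 0.11/0.51 = 0.21569.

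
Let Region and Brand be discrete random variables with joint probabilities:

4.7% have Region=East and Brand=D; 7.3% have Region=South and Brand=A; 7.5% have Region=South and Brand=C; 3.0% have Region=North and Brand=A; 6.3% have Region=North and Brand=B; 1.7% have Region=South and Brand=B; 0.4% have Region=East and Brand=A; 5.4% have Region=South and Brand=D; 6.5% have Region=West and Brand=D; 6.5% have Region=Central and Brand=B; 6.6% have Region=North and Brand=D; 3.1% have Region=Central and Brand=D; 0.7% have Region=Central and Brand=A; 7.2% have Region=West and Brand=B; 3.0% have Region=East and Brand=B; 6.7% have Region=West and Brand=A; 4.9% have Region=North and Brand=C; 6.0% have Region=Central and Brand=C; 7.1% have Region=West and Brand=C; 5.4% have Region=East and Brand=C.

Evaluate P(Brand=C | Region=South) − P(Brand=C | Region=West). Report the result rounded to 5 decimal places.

0.08428

P(Region=South) = 0.073 + 0.017 + 0.075 + 0.054 = 0.219; P(Brand=C | Region=South) = 0.075/0.219 = 0.342466.
P(Region=West) = 0.067 + 0.072 + 0.071 + 0.065 = 0.275; P(Brand=C | Region=West) = 0.071/0.275 = 0.258182.
Difference = 0.08428.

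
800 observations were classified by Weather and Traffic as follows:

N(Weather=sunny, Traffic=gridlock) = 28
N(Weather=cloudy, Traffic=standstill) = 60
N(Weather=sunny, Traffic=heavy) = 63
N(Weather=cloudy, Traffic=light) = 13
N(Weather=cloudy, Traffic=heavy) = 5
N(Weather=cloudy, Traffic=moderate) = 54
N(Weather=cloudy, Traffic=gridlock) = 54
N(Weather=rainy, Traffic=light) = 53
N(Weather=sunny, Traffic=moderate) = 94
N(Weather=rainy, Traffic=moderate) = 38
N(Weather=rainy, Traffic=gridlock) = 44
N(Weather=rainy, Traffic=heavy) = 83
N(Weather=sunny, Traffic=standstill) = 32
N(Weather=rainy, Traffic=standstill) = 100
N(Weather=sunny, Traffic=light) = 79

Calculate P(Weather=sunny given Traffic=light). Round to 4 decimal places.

Total with Traffic=light: 79 + 13 + 53 = 145.
P(Weather=sunny | Traffic=light) = 79/145 = 0.5448.

0.5448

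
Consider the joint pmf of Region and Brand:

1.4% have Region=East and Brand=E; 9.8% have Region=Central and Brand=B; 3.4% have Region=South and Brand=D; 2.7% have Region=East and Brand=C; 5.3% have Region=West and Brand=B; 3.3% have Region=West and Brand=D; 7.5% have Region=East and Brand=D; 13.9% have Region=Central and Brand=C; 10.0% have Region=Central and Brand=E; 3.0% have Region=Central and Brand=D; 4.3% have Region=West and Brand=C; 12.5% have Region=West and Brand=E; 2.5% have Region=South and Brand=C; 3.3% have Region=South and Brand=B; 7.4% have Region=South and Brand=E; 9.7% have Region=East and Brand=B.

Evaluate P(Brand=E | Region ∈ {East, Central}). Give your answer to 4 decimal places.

0.1966

P(Region=East) = 0.097 + 0.027 + 0.075 + 0.014 = 0.213.
P(Region=Central) = 0.098 + 0.139 + 0.030 + 0.100 = 0.367.
P(Region ∈ {East, Central}) = 0.213 + 0.367 = 0.580; P(Brand=E, Region ∈ {East, Central}) = 0.014 + 0.100 = 0.114.
P(Brand=E | Region ∈ {East, Central}) = 0.114/0.580 = 0.1966.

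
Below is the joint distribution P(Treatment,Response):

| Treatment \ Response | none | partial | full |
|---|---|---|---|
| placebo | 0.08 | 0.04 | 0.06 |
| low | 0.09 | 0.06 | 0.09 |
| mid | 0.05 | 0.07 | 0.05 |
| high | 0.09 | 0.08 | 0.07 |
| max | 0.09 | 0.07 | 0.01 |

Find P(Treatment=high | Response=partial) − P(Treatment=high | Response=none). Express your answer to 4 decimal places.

P(Response=partial) = 0.04 + 0.06 + 0.07 + 0.08 + 0.07 = 0.32; P(Treatment=high | Response=partial) = 0.08/0.32 = 0.25000.
P(Response=none) = 0.08 + 0.09 + 0.05 + 0.09 + 0.09 = 0.40; P(Treatment=high | Response=none) = 0.09/0.40 = 0.22500.
Difference = 0.0250.

0.0250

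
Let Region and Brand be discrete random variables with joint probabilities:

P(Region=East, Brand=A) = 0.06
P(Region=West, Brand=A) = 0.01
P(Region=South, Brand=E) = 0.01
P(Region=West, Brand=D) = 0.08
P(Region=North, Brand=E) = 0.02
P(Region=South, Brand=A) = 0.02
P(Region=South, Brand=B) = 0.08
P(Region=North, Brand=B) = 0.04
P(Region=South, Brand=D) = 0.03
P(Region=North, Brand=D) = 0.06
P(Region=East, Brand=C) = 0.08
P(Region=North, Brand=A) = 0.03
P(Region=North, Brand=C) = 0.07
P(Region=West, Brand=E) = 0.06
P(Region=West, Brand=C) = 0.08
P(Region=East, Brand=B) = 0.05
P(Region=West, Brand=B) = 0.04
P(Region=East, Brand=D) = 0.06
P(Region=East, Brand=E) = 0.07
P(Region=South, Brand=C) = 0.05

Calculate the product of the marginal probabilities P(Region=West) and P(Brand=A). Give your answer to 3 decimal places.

0.032

P(Region=West) = 0.01 + 0.04 + 0.08 + 0.08 + 0.06 = 0.27.
P(Brand=A) = 0.03 + 0.02 + 0.06 + 0.01 = 0.12.
Product: 0.27 × 0.12 = 0.032.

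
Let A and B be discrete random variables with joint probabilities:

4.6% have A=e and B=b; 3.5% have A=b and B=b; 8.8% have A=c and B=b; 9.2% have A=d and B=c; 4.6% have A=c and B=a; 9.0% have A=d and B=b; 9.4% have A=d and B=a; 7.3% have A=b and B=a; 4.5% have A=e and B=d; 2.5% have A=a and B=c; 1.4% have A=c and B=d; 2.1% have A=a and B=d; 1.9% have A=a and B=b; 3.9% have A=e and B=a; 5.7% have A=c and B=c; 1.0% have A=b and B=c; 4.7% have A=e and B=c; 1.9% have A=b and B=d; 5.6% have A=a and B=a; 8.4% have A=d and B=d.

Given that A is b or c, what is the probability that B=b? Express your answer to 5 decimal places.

0.35965

P(A=b) = 0.073 + 0.035 + 0.010 + 0.019 = 0.137.
P(A=c) = 0.046 + 0.088 + 0.057 + 0.014 = 0.205.
P(A ∈ {b, c}) = 0.137 + 0.205 = 0.342; P(B=b, A ∈ {b, c}) = 0.035 + 0.088 = 0.123.
P(B=b | A ∈ {b, c}) = 0.123/0.342 = 0.35965.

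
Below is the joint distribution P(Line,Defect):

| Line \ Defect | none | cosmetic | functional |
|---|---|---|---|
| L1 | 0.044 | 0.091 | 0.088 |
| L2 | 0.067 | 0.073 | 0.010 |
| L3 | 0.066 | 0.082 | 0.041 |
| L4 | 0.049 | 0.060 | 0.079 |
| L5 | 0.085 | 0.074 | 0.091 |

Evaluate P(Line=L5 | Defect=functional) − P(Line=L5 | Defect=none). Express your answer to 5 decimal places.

P(Defect=functional) = 0.088 + 0.010 + 0.041 + 0.079 + 0.091 = 0.309; P(Line=L5 | Defect=functional) = 0.091/0.309 = 0.294498.
P(Defect=none) = 0.044 + 0.067 + 0.066 + 0.049 + 0.085 = 0.311; P(Line=L5 | Defect=none) = 0.085/0.311 = 0.273312.
Difference = 0.02119.

0.02119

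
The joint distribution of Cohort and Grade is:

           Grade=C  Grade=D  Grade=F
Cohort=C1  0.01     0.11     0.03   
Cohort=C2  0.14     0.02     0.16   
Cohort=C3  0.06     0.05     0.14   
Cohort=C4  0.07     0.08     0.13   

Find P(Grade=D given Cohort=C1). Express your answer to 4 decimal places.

0.7333

P(Cohort=C1) = 0.01 + 0.11 + 0.03 = 0.15.
P(Grade=D | Cohort=C1) = 0.11/0.15 = 0.7333.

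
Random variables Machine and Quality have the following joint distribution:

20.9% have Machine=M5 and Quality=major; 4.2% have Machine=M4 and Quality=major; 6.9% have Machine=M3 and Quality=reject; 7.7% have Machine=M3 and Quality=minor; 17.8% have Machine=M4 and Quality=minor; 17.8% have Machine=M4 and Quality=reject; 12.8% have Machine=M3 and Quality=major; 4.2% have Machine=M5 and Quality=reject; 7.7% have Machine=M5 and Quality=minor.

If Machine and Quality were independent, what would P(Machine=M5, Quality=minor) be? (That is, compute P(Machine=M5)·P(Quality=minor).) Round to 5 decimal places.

0.10890

P(Machine=M5) = 0.077 + 0.209 + 0.042 = 0.328.
P(Quality=minor) = 0.077 + 0.178 + 0.077 = 0.332.
Product: 0.328 × 0.332 = 0.10890.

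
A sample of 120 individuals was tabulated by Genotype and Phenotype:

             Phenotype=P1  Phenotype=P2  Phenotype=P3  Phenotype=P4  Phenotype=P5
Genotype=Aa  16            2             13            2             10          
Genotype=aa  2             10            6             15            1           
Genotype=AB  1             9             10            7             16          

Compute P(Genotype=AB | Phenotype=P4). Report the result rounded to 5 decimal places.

0.29167

Total with Phenotype=P4: 2 + 15 + 7 = 24.
P(Genotype=AB | Phenotype=P4) = 7/24 = 0.29167.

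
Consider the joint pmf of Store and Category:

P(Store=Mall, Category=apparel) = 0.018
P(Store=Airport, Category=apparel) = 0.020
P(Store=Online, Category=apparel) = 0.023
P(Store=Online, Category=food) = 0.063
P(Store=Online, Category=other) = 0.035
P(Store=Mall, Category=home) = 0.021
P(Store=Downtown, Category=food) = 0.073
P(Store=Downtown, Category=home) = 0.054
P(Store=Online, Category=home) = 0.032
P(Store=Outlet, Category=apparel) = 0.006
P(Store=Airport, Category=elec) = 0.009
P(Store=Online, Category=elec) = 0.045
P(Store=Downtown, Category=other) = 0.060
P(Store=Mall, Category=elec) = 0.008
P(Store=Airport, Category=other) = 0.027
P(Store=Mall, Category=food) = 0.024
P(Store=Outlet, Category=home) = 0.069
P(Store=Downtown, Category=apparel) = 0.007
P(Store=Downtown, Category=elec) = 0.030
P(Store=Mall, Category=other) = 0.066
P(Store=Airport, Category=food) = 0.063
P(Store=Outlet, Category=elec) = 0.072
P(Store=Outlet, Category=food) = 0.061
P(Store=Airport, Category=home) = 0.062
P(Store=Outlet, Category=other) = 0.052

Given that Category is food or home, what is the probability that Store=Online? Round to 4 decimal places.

P(Category=food) = 0.073 + 0.024 + 0.063 + 0.061 + 0.063 = 0.284.
P(Category=home) = 0.054 + 0.021 + 0.062 + 0.069 + 0.032 = 0.238.
P(Category ∈ {food, home}) = 0.284 + 0.238 = 0.522; P(Store=Online, Category ∈ {food, home}) = 0.063 + 0.032 = 0.095.
P(Store=Online | Category ∈ {food, home}) = 0.095/0.522 = 0.1820.

0.1820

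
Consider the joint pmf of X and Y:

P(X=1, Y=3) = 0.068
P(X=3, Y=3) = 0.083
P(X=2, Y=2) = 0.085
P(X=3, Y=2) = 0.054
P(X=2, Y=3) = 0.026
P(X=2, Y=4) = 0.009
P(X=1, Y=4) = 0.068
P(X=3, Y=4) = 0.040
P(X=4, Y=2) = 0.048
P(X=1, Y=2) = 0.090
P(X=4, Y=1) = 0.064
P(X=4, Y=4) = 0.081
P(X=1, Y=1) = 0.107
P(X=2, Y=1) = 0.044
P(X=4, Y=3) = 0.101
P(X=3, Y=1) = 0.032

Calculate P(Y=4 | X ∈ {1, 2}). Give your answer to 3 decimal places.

P(X=1) = 0.107 + 0.090 + 0.068 + 0.068 = 0.333.
P(X=2) = 0.044 + 0.085 + 0.026 + 0.009 = 0.164.
P(X ∈ {1, 2}) = 0.333 + 0.164 = 0.497; P(Y=4, X ∈ {1, 2}) = 0.068 + 0.009 = 0.077.
P(Y=4 | X ∈ {1, 2}) = 0.077/0.497 = 0.155.

0.155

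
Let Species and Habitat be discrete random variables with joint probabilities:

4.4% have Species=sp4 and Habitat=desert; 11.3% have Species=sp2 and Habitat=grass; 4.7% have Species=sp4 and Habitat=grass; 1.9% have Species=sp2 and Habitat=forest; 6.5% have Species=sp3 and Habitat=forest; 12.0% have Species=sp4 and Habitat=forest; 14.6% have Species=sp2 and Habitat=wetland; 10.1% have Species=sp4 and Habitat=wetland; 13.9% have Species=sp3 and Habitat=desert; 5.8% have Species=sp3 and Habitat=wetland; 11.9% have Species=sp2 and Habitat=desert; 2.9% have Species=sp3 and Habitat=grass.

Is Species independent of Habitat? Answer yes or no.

no

P(Species=sp2) = 0.397 and P(Habitat=forest) = 0.204, so their product is 0.08099, but P(Species=sp2, Habitat=forest) = 0.019. Since these differ, Species and Habitat are not independent.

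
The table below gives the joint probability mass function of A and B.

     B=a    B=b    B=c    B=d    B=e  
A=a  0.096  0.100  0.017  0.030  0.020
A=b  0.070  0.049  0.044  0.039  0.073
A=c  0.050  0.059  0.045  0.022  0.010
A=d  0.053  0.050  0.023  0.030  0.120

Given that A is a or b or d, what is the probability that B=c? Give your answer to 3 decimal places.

0.103

P(A=a) = 0.096 + 0.100 + 0.017 + 0.030 + 0.020 = 0.263.
P(A=b) = 0.070 + 0.049 + 0.044 + 0.039 + 0.073 = 0.275.
P(A=d) = 0.053 + 0.050 + 0.023 + 0.030 + 0.120 = 0.276.
P(A ∈ {a, b, d}) = 0.263 + 0.275 + 0.276 = 0.814; P(B=c, A ∈ {a, b, d}) = 0.017 + 0.044 + 0.023 = 0.084.
P(B=c | A ∈ {a, b, d}) = 0.084/0.814 = 0.103.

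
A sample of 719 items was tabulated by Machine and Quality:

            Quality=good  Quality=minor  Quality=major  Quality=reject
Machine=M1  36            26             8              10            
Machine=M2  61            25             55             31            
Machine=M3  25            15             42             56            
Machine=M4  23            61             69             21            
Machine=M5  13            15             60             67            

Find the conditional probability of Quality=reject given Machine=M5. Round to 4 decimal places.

0.4323

Total with Machine=M5: 13 + 15 + 60 + 67 = 155.
P(Quality=reject | Machine=M5) = 67/155 = 0.4323.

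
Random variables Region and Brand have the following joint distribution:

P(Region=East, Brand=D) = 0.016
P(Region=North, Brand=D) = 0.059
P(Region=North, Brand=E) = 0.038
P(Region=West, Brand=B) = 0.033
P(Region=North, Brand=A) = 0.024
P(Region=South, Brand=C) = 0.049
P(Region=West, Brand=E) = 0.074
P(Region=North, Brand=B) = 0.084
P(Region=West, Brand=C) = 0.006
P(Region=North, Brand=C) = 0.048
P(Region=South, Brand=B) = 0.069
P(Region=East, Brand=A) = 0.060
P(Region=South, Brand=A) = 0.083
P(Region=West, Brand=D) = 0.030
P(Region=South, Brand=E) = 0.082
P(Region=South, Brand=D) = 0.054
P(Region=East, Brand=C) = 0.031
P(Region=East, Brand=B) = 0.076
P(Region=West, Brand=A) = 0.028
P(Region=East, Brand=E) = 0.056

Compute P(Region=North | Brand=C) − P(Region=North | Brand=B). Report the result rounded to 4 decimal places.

P(Brand=C) = 0.048 + 0.049 + 0.031 + 0.006 = 0.134; P(Region=North | Brand=C) = 0.048/0.134 = 0.35821.
P(Brand=B) = 0.084 + 0.069 + 0.076 + 0.033 = 0.262; P(Region=North | Brand=B) = 0.084/0.262 = 0.32061.
Difference = 0.0376.

0.0376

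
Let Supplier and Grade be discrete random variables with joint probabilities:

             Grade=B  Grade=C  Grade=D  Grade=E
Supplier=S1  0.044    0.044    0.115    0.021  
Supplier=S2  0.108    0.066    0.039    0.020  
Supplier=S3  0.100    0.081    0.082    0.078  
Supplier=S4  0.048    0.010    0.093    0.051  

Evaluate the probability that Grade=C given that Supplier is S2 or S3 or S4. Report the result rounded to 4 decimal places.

P(Supplier=S2) = 0.108 + 0.066 + 0.039 + 0.020 = 0.233.
P(Supplier=S3) = 0.100 + 0.081 + 0.082 + 0.078 = 0.341.
P(Supplier=S4) = 0.048 + 0.010 + 0.093 + 0.051 = 0.202.
P(Supplier ∈ {S2, S3, S4}) = 0.233 + 0.341 + 0.202 = 0.776; P(Grade=C, Supplier ∈ {S2, S3, S4}) = 0.066 + 0.081 + 0.010 = 0.157.
P(Grade=C | Supplier ∈ {S2, S3, S4}) = 0.157/0.776 = 0.2023.

0.2023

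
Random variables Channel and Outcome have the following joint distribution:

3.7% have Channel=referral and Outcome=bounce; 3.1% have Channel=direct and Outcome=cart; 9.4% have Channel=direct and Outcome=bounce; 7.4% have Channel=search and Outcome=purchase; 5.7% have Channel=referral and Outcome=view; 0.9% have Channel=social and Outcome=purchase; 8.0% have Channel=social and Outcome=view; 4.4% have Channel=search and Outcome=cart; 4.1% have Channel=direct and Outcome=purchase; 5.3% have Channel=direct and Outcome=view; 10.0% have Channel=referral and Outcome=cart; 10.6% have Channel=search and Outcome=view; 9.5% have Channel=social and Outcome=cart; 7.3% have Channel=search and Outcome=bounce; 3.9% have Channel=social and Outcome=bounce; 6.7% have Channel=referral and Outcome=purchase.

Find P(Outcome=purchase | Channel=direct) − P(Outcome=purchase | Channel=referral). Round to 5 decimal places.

-0.06949

P(Channel=direct) = 0.094 + 0.053 + 0.031 + 0.041 = 0.219; P(Outcome=purchase | Channel=direct) = 0.041/0.219 = 0.187215.
P(Channel=referral) = 0.037 + 0.057 + 0.100 + 0.067 = 0.261; P(Outcome=purchase | Channel=referral) = 0.067/0.261 = 0.256705.
Difference = -0.06949.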